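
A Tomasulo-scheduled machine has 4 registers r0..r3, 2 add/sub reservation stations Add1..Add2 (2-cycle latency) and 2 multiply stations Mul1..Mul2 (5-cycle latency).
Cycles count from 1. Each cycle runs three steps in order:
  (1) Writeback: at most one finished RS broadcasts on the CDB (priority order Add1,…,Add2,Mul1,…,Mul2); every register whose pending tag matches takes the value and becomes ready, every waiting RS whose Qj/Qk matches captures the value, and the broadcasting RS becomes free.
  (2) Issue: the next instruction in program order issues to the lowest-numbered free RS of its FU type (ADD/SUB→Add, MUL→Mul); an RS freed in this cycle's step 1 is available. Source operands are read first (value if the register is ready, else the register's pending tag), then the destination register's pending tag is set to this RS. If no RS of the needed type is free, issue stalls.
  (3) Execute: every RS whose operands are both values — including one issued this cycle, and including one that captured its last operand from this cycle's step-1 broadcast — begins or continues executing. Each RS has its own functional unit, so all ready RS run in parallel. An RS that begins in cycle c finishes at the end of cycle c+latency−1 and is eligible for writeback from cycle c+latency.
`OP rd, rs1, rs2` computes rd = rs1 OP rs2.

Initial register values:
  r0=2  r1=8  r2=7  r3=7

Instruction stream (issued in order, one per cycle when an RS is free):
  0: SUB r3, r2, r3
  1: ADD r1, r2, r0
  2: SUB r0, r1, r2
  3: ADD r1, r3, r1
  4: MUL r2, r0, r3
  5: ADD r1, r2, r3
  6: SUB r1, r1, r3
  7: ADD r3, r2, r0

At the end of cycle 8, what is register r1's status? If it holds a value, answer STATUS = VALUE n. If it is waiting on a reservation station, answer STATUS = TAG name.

STATUS = TAG Add2

cycle 1: issue SUB r3<-Add1 // r0:2,r1:8,r2:7,r3:Add1
cycle 2: issue ADD r1<-Add2 // r0:2,r1:Add2,r2:7,r3:Add1
cycle 3: CDB Add1=0; issue SUB r0<-Add1 // r0:Add1,r1:Add2,r2:7,r3:0
cycle 4: CDB Add2=9; issue ADD r1<-Add2 // r0:Add1,r1:Add2,r2:7,r3:0
cycle 5: issue MUL r2<-Mul1 // r0:Add1,r1:Add2,r2:Mul1,r3:0
cycle 6: CDB Add1=2; issue ADD r1<-Add1 // r0:2,r1:Add1,r2:Mul1,r3:0
cycle 7: CDB Add2=9; issue SUB r1<-Add2 // r0:2,r1:Add2,r2:Mul1,r3:0
cycle 8: stall // r0:2,r1:Add2,r2:Mul1,r3:0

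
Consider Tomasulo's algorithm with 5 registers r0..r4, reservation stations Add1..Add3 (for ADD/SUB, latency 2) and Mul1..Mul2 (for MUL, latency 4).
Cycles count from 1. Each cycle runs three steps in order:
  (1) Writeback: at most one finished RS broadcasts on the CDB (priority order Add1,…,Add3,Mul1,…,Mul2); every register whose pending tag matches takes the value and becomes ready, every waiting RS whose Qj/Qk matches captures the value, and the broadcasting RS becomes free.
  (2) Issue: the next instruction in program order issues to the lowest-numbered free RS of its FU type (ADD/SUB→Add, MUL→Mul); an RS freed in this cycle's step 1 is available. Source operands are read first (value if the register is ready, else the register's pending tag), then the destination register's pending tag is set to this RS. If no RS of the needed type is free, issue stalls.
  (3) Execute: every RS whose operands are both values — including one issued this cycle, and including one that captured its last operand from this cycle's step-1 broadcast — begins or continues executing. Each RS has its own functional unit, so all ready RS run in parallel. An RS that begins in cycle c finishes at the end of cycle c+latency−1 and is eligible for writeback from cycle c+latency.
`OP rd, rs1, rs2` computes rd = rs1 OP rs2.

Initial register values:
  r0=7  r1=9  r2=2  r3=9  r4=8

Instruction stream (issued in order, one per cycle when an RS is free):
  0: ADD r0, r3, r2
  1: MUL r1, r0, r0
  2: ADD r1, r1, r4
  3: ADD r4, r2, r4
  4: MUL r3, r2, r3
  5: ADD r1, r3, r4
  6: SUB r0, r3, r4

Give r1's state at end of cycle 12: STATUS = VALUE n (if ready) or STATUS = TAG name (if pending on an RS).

STATUS = VALUE 28

  c1: issue ADD r0<-Add1  regs: r0:Add1,r1:9,r2:2,r3:9,r4:8
  c2: issue MUL r1<-Mul1  regs: r0:Add1,r1:Mul1,r2:2,r3:9,r4:8
  c3: CDB Add1=11; issue ADD r1<-Add1  regs: r0:11,r1:Add1,r2:2,r3:9,r4:8
  c4: issue ADD r4<-Add2  regs: r0:11,r1:Add1,r2:2,r3:9,r4:Add2
  c5: issue MUL r3<-Mul2  regs: r0:11,r1:Add1,r2:2,r3:Mul2,r4:Add2
  c6: CDB Add2=10; issue ADD r1<-Add2  regs: r0:11,r1:Add2,r2:2,r3:Mul2,r4:10
  c7: CDB Mul1=121; issue SUB r0<-Add3  regs: r0:Add3,r1:Add2,r2:2,r3:Mul2,r4:10
  c8: -  regs: r0:Add3,r1:Add2,r2:2,r3:Mul2,r4:10
  c9: CDB Add1=129  regs: r0:Add3,r1:Add2,r2:2,r3:Mul2,r4:10
  c10: CDB Mul2=18  regs: r0:Add3,r1:Add2,r2:2,r3:18,r4:10
  c11: -  regs: r0:Add3,r1:Add2,r2:2,r3:18,r4:10
  c12: CDB Add2=28  regs: r0:Add3,r1:28,r2:2,r3:18,r4:10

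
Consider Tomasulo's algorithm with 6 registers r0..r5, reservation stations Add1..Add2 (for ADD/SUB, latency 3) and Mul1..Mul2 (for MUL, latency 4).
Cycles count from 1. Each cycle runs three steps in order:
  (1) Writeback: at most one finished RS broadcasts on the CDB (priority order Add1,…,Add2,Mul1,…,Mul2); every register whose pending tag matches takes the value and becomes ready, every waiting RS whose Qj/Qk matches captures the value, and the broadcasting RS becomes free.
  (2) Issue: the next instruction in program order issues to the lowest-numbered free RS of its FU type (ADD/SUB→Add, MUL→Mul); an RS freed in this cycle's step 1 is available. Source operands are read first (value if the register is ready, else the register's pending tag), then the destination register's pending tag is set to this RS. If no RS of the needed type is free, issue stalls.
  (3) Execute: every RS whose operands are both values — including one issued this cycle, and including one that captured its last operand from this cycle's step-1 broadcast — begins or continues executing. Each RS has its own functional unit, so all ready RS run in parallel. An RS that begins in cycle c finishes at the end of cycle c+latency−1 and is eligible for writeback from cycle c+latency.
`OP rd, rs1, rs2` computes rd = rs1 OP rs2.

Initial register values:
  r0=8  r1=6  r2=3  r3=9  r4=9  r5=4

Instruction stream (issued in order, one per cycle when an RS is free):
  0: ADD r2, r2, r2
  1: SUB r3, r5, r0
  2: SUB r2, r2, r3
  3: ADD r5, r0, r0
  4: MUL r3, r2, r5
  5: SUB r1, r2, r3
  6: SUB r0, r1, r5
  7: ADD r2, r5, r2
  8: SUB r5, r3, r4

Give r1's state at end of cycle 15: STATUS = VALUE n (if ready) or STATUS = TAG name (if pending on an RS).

STATUS = TAG Add1

  c1: issue ADD r2<-Add1  regs: r0:8,r1:6,r2:Add1,r3:9,r4:9,r5:4
  c2: issue SUB r3<-Add2  regs: r0:8,r1:6,r2:Add1,r3:Add2,r4:9,r5:4
  c3: stall  regs: r0:8,r1:6,r2:Add1,r3:Add2,r4:9,r5:4
  c4: CDB Add1=6; issue SUB r2<-Add1  regs: r0:8,r1:6,r2:Add1,r3:Add2,r4:9,r5:4
  c5: CDB Add2=-4; issue ADD r5<-Add2  regs: r0:8,r1:6,r2:Add1,r3:-4,r4:9,r5:Add2
  c6: issue MUL r3<-Mul1  regs: r0:8,r1:6,r2:Add1,r3:Mul1,r4:9,r5:Add2
  c7: stall  regs: r0:8,r1:6,r2:Add1,r3:Mul1,r4:9,r5:Add2
  c8: CDB Add1=10; issue SUB r1<-Add1  regs: r0:8,r1:Add1,r2:10,r3:Mul1,r4:9,r5:Add2
  c9: CDB Add2=16; issue SUB r0<-Add2  regs: r0:Add2,r1:Add1,r2:10,r3:Mul1,r4:9,r5:16
  c10: stall  regs: r0:Add2,r1:Add1,r2:10,r3:Mul1,r4:9,r5:16
  c11: stall  regs: r0:Add2,r1:Add1,r2:10,r3:Mul1,r4:9,r5:16
  c12: stall  regs: r0:Add2,r1:Add1,r2:10,r3:Mul1,r4:9,r5:16
  c13: CDB Mul1=160; stall  regs: r0:Add2,r1:Add1,r2:10,r3:160,r4:9,r5:16
  c14: stall  regs: r0:Add2,r1:Add1,r2:10,r3:160,r4:9,r5:16
  c15: stall  regs: r0:Add2,r1:Add1,r2:10,r3:160,r4:9,r5:16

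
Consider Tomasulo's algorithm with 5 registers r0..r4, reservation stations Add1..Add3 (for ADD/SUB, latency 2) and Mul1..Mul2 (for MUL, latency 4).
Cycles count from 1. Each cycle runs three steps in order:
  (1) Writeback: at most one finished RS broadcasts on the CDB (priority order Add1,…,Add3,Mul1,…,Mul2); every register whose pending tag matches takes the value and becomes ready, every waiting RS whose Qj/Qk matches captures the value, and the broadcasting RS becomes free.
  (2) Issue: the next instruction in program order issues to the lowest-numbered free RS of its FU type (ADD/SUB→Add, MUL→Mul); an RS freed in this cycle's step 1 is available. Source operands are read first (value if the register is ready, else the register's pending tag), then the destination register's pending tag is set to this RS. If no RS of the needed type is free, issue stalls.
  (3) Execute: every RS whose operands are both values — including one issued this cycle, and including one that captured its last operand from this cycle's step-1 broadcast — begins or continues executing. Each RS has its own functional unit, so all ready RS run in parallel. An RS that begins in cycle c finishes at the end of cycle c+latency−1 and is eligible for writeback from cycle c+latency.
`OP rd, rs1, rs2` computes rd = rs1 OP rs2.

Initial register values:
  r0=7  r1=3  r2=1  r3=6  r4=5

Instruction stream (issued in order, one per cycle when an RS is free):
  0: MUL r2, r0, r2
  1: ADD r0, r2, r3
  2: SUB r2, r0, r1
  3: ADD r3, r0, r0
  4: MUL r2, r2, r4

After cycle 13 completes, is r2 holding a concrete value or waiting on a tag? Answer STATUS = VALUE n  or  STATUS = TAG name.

STATUS = VALUE 50

  c1: issue MUL r2<-Mul1  regs: r0:7,r1:3,r2:Mul1,r3:6,r4:5
  c2: issue ADD r0<-Add1  regs: r0:Add1,r1:3,r2:Mul1,r3:6,r4:5
  c3: issue SUB r2<-Add2  regs: r0:Add1,r1:3,r2:Add2,r3:6,r4:5
  c4: issue ADD r3<-Add3  regs: r0:Add1,r1:3,r2:Add2,r3:Add3,r4:5
  c5: CDB Mul1=7; issue MUL r2<-Mul1  regs: r0:Add1,r1:3,r2:Mul1,r3:Add3,r4:5
  c6: -  regs: r0:Add1,r1:3,r2:Mul1,r3:Add3,r4:5
  c7: CDB Add1=13  regs: r0:13,r1:3,r2:Mul1,r3:Add3,r4:5
  c8: -  regs: r0:13,r1:3,r2:Mul1,r3:Add3,r4:5
  c9: CDB Add2=10  regs: r0:13,r1:3,r2:Mul1,r3:Add3,r4:5
  c10: CDB Add3=26  regs: r0:13,r1:3,r2:Mul1,r3:26,r4:5
  c11: -  regs: r0:13,r1:3,r2:Mul1,r3:26,r4:5
  c12: -  regs: r0:13,r1:3,r2:Mul1,r3:26,r4:5
  c13: CDB Mul1=50  regs: r0:13,r1:3,r2:50,r3:26,r4:5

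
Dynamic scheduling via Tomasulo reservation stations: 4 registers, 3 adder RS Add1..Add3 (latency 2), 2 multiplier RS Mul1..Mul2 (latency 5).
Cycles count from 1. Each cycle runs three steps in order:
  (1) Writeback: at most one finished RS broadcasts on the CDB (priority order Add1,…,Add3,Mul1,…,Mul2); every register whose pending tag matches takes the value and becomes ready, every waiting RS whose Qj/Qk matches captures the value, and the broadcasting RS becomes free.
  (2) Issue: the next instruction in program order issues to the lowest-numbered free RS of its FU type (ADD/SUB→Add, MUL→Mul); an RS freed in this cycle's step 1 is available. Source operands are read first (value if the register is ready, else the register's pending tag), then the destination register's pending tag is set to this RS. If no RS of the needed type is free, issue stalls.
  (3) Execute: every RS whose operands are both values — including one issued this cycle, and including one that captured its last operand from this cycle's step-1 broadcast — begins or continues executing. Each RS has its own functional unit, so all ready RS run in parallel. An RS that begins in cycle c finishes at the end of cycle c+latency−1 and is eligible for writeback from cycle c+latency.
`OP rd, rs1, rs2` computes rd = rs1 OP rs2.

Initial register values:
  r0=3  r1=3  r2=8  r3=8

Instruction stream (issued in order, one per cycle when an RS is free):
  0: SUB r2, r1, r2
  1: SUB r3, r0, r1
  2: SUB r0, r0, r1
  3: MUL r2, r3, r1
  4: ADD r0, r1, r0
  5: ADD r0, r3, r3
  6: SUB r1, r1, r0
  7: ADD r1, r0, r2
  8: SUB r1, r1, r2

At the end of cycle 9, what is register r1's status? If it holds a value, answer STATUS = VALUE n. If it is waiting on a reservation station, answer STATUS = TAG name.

STATUS = TAG Add3

cycle 1: issue SUB r2<-Add1 // r0:3,r1:3,r2:Add1,r3:8
cycle 2: issue SUB r3<-Add2 // r0:3,r1:3,r2:Add1,r3:Add2
cycle 3: CDB Add1=-5; issue SUB r0<-Add1 // r0:Add1,r1:3,r2:-5,r3:Add2
cycle 4: CDB Add2=0; issue MUL r2<-Mul1 // r0:Add1,r1:3,r2:Mul1,r3:0
cycle 5: CDB Add1=0; issue ADD r0<-Add1 // r0:Add1,r1:3,r2:Mul1,r3:0
cycle 6: issue ADD r0<-Add2 // r0:Add2,r1:3,r2:Mul1,r3:0
cycle 7: CDB Add1=3; issue SUB r1<-Add1 // r0:Add2,r1:Add1,r2:Mul1,r3:0
cycle 8: CDB Add2=0; issue ADD r1<-Add2 // r0:0,r1:Add2,r2:Mul1,r3:0
cycle 9: CDB Mul1=0; issue SUB r1<-Add3 // r0:0,r1:Add3,r2:0,r3:0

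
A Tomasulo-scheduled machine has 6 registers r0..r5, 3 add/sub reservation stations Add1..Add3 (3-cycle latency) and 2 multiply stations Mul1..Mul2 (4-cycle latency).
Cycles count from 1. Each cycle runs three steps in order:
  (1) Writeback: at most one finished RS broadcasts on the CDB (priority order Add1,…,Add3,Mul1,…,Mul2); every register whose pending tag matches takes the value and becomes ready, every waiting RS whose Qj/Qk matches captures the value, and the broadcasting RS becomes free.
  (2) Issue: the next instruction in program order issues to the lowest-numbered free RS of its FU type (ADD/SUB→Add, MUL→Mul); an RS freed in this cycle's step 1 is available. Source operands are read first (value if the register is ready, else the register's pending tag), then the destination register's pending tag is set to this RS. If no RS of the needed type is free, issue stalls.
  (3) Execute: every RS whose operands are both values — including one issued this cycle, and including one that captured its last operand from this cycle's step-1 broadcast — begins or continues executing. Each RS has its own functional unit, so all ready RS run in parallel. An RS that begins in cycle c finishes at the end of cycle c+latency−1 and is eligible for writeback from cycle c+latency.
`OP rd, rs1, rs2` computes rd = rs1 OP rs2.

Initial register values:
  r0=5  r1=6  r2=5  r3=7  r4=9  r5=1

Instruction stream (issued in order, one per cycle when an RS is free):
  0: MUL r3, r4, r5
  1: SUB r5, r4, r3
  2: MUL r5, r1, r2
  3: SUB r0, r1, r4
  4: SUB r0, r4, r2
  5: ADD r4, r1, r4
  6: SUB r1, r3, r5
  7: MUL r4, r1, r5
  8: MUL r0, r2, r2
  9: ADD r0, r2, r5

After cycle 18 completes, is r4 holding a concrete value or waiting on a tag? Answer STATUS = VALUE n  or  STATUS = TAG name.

cycle 1: issue MUL r3<-Mul1 // r0:5,r1:6,r2:5,r3:Mul1,r4:9,r5:1
cycle 2: issue SUB r5<-Add1 // r0:5,r1:6,r2:5,r3:Mul1,r4:9,r5:Add1
cycle 3: issue MUL r5<-Mul2 // r0:5,r1:6,r2:5,r3:Mul1,r4:9,r5:Mul2
cycle 4: issue SUB r0<-Add2 // r0:Add2,r1:6,r2:5,r3:Mul1,r4:9,r5:Mul2
cycle 5: CDB Mul1=9; issue SUB r0<-Add3 // r0:Add3,r1:6,r2:5,r3:9,r4:9,r5:Mul2
cycle 6: stall // r0:Add3,r1:6,r2:5,r3:9,r4:9,r5:Mul2
cycle 7: CDB Add2=-3; issue ADD r4<-Add2 // r0:Add3,r1:6,r2:5,r3:9,r4:Add2,r5:Mul2
cycle 8: CDB Add1=0; issue SUB r1<-Add1 // r0:Add3,r1:Add1,r2:5,r3:9,r4:Add2,r5:Mul2
cycle 9: CDB Add3=4; issue MUL r4<-Mul1 // r0:4,r1:Add1,r2:5,r3:9,r4:Mul1,r5:Mul2
cycle 10: CDB Add2=15; stall // r0:4,r1:Add1,r2:5,r3:9,r4:Mul1,r5:Mul2
cycle 11: CDB Mul2=30; issue MUL r0<-Mul2 // r0:Mul2,r1:Add1,r2:5,r3:9,r4:Mul1,r5:30
cycle 12: issue ADD r0<-Add2 // r0:Add2,r1:Add1,r2:5,r3:9,r4:Mul1,r5:30
cycle 13: - // r0:Add2,r1:Add1,r2:5,r3:9,r4:Mul1,r5:30
cycle 14: CDB Add1=-21 // r0:Add2,r1:-21,r2:5,r3:9,r4:Mul1,r5:30
cycle 15: CDB Add2=35 // r0:35,r1:-21,r2:5,r3:9,r4:Mul1,r5:30
cycle 16: CDB Mul2=25 // r0:35,r1:-21,r2:5,r3:9,r4:Mul1,r5:30
cycle 17: - // r0:35,r1:-21,r2:5,r3:9,r4:Mul1,r5:30
cycle 18: CDB Mul1=-630 // r0:35,r1:-21,r2:5,r3:9,r4:-630,r5:30

STATUS = VALUE -630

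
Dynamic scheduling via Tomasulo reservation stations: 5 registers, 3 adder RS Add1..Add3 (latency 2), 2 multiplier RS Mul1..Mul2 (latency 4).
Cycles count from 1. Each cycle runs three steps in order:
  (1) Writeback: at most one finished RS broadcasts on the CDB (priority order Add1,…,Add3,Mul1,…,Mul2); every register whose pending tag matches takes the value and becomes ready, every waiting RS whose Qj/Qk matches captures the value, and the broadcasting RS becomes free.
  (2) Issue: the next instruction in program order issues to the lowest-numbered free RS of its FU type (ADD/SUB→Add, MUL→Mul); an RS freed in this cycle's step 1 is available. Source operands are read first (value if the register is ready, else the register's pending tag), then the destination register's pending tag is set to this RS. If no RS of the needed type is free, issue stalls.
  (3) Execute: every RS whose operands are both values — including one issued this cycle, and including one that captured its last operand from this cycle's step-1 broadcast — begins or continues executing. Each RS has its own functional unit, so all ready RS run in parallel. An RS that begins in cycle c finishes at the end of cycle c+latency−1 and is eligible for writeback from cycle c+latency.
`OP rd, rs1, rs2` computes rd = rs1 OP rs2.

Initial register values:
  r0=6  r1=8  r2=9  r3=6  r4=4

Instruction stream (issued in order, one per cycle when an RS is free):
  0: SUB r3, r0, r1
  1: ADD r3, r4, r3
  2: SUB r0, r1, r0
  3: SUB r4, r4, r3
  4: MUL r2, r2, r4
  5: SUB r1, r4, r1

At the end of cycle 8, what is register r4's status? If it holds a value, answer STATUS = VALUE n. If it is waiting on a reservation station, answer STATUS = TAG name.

c1: issue SUB r3<-Add1 | r0:6,r1:8,r2:9,r3:Add1,r4:4
c2: issue ADD r3<-Add2 | r0:6,r1:8,r2:9,r3:Add2,r4:4
c3: CDB Add1=-2; issue SUB r0<-Add1 | r0:Add1,r1:8,r2:9,r3:Add2,r4:4
c4: issue SUB r4<-Add3 | r0:Add1,r1:8,r2:9,r3:Add2,r4:Add3
c5: CDB Add1=2; issue MUL r2<-Mul1 | r0:2,r1:8,r2:Mul1,r3:Add2,r4:Add3
c6: CDB Add2=2; issue SUB r1<-Add1 | r0:2,r1:Add1,r2:Mul1,r3:2,r4:Add3
c7: - | r0:2,r1:Add1,r2:Mul1,r3:2,r4:Add3
c8: CDB Add3=2 | r0:2,r1:Add1,r2:Mul1,r3:2,r4:2

STATUS = VALUE 2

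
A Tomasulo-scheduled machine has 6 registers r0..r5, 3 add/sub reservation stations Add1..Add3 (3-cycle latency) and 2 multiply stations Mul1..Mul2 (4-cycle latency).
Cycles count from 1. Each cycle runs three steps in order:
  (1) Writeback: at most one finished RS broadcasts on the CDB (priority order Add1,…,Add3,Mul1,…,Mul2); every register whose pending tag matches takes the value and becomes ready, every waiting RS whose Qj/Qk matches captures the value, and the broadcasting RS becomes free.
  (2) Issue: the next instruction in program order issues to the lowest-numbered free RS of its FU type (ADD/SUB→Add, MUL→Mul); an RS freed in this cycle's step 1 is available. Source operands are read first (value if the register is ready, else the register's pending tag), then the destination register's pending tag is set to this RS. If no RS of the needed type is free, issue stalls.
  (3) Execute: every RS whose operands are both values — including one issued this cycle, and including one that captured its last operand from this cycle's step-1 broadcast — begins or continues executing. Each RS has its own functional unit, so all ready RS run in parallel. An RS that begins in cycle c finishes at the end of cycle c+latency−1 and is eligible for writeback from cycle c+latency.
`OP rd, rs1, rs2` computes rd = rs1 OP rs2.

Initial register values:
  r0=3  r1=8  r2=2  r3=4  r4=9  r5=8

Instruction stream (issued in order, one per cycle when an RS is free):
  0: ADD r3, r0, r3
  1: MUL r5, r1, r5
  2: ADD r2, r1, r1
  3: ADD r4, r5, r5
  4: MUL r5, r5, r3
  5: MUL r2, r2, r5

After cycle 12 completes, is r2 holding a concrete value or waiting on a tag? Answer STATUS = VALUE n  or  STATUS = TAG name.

cycle 1: issue ADD r3<-Add1 // r0:3,r1:8,r2:2,r3:Add1,r4:9,r5:8
cycle 2: issue MUL r5<-Mul1 // r0:3,r1:8,r2:2,r3:Add1,r4:9,r5:Mul1
cycle 3: issue ADD r2<-Add2 // r0:3,r1:8,r2:Add2,r3:Add1,r4:9,r5:Mul1
cycle 4: CDB Add1=7; issue ADD r4<-Add1 // r0:3,r1:8,r2:Add2,r3:7,r4:Add1,r5:Mul1
cycle 5: issue MUL r5<-Mul2 // r0:3,r1:8,r2:Add2,r3:7,r4:Add1,r5:Mul2
cycle 6: CDB Add2=16; stall // r0:3,r1:8,r2:16,r3:7,r4:Add1,r5:Mul2
cycle 7: CDB Mul1=64; issue MUL r2<-Mul1 // r0:3,r1:8,r2:Mul1,r3:7,r4:Add1,r5:Mul2
cycle 8: - // r0:3,r1:8,r2:Mul1,r3:7,r4:Add1,r5:Mul2
cycle 9: - // r0:3,r1:8,r2:Mul1,r3:7,r4:Add1,r5:Mul2
cycle 10: CDB Add1=128 // r0:3,r1:8,r2:Mul1,r3:7,r4:128,r5:Mul2
cycle 11: CDB Mul2=448 // r0:3,r1:8,r2:Mul1,r3:7,r4:128,r5:448
cycle 12: - // r0:3,r1:8,r2:Mul1,r3:7,r4:128,r5:448

STATUS = TAG Mul1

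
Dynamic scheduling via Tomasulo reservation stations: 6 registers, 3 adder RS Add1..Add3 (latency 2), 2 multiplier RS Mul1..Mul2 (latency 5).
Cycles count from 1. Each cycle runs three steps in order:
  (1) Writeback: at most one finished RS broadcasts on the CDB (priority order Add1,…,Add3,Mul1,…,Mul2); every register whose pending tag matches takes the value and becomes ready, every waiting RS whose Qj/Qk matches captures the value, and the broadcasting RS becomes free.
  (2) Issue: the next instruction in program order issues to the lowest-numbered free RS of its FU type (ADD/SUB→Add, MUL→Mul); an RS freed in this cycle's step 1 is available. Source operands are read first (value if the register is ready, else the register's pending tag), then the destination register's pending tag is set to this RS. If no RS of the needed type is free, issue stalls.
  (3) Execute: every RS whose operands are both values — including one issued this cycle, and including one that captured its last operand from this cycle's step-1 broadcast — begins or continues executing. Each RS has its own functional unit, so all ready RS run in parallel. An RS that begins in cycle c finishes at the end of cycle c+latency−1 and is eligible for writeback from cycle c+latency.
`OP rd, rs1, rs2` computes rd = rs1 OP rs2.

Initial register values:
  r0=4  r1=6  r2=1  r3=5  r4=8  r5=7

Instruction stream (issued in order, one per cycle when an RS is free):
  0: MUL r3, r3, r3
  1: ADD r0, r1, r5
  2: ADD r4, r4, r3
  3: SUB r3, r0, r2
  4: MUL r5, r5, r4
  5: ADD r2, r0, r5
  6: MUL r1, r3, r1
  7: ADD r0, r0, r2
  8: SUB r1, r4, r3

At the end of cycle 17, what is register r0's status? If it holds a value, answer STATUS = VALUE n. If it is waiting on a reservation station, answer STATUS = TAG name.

STATUS = TAG Add3

  c1: issue MUL r3<-Mul1  regs: r0:4,r1:6,r2:1,r3:Mul1,r4:8,r5:7
  c2: issue ADD r0<-Add1  regs: r0:Add1,r1:6,r2:1,r3:Mul1,r4:8,r5:7
  c3: issue ADD r4<-Add2  regs: r0:Add1,r1:6,r2:1,r3:Mul1,r4:Add2,r5:7
  c4: CDB Add1=13; issue SUB r3<-Add1  regs: r0:13,r1:6,r2:1,r3:Add1,r4:Add2,r5:7
  c5: issue MUL r5<-Mul2  regs: r0:13,r1:6,r2:1,r3:Add1,r4:Add2,r5:Mul2
  c6: CDB Add1=12; issue ADD r2<-Add1  regs: r0:13,r1:6,r2:Add1,r3:12,r4:Add2,r5:Mul2
  c7: CDB Mul1=25; issue MUL r1<-Mul1  regs: r0:13,r1:Mul1,r2:Add1,r3:12,r4:Add2,r5:Mul2
  c8: issue ADD r0<-Add3  regs: r0:Add3,r1:Mul1,r2:Add1,r3:12,r4:Add2,r5:Mul2
  c9: CDB Add2=33; issue SUB r1<-Add2  regs: r0:Add3,r1:Add2,r2:Add1,r3:12,r4:33,r5:Mul2
  c10: -  regs: r0:Add3,r1:Add2,r2:Add1,r3:12,r4:33,r5:Mul2
  c11: CDB Add2=21  regs: r0:Add3,r1:21,r2:Add1,r3:12,r4:33,r5:Mul2
  c12: CDB Mul1=72  regs: r0:Add3,r1:21,r2:Add1,r3:12,r4:33,r5:Mul2
  c13: -  regs: r0:Add3,r1:21,r2:Add1,r3:12,r4:33,r5:Mul2
  c14: CDB Mul2=231  regs: r0:Add3,r1:21,r2:Add1,r3:12,r4:33,r5:231
  c15: -  regs: r0:Add3,r1:21,r2:Add1,r3:12,r4:33,r5:231
  c16: CDB Add1=244  regs: r0:Add3,r1:21,r2:244,r3:12,r4:33,r5:231
  c17: -  regs: r0:Add3,r1:21,r2:244,r3:12,r4:33,r5:231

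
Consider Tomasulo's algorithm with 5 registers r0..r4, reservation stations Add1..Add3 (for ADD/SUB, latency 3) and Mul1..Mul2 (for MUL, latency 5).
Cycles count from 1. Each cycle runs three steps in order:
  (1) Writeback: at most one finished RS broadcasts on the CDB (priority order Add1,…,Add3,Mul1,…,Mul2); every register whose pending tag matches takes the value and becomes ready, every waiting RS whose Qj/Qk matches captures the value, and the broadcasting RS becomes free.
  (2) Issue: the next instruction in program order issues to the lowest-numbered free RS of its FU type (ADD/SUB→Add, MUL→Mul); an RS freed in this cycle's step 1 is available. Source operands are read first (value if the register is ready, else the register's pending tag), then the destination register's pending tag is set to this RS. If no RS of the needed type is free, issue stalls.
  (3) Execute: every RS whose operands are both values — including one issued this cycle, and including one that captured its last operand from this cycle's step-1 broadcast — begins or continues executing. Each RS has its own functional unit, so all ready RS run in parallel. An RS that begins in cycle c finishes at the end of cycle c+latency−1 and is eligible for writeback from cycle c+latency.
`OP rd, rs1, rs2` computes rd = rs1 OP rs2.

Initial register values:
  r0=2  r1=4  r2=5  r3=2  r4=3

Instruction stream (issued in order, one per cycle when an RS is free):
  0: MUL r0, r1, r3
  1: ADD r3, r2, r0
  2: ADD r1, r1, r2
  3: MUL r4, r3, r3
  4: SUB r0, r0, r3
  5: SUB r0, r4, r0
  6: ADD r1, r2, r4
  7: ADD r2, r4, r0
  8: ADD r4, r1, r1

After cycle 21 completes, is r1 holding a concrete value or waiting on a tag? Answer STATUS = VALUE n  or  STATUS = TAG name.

STATUS = VALUE 174

cycle 1: issue MUL r0<-Mul1 // r0:Mul1,r1:4,r2:5,r3:2,r4:3
cycle 2: issue ADD r3<-Add1 // r0:Mul1,r1:4,r2:5,r3:Add1,r4:3
cycle 3: issue ADD r1<-Add2 // r0:Mul1,r1:Add2,r2:5,r3:Add1,r4:3
cycle 4: issue MUL r4<-Mul2 // r0:Mul1,r1:Add2,r2:5,r3:Add1,r4:Mul2
cycle 5: issue SUB r0<-Add3 // r0:Add3,r1:Add2,r2:5,r3:Add1,r4:Mul2
cycle 6: CDB Add2=9; issue SUB r0<-Add2 // r0:Add2,r1:9,r2:5,r3:Add1,r4:Mul2
cycle 7: CDB Mul1=8; stall // r0:Add2,r1:9,r2:5,r3:Add1,r4:Mul2
cycle 8: stall // r0:Add2,r1:9,r2:5,r3:Add1,r4:Mul2
cycle 9: stall // r0:Add2,r1:9,r2:5,r3:Add1,r4:Mul2
cycle 10: CDB Add1=13; issue ADD r1<-Add1 // r0:Add2,r1:Add1,r2:5,r3:13,r4:Mul2
cycle 11: stall // r0:Add2,r1:Add1,r2:5,r3:13,r4:Mul2
cycle 12: stall // r0:Add2,r1:Add1,r2:5,r3:13,r4:Mul2
cycle 13: CDB Add3=-5; issue ADD r2<-Add3 // r0:Add2,r1:Add1,r2:Add3,r3:13,r4:Mul2
cycle 14: stall // r0:Add2,r1:Add1,r2:Add3,r3:13,r4:Mul2
cycle 15: CDB Mul2=169; stall // r0:Add2,r1:Add1,r2:Add3,r3:13,r4:169
cycle 16: stall // r0:Add2,r1:Add1,r2:Add3,r3:13,r4:169
cycle 17: stall // r0:Add2,r1:Add1,r2:Add3,r3:13,r4:169
cycle 18: CDB Add1=174; issue ADD r4<-Add1 // r0:Add2,r1:174,r2:Add3,r3:13,r4:Add1
cycle 19: CDB Add2=174 // r0:174,r1:174,r2:Add3,r3:13,r4:Add1
cycle 20: - // r0:174,r1:174,r2:Add3,r3:13,r4:Add1
cycle 21: CDB Add1=348 // r0:174,r1:174,r2:Add3,r3:13,r4:348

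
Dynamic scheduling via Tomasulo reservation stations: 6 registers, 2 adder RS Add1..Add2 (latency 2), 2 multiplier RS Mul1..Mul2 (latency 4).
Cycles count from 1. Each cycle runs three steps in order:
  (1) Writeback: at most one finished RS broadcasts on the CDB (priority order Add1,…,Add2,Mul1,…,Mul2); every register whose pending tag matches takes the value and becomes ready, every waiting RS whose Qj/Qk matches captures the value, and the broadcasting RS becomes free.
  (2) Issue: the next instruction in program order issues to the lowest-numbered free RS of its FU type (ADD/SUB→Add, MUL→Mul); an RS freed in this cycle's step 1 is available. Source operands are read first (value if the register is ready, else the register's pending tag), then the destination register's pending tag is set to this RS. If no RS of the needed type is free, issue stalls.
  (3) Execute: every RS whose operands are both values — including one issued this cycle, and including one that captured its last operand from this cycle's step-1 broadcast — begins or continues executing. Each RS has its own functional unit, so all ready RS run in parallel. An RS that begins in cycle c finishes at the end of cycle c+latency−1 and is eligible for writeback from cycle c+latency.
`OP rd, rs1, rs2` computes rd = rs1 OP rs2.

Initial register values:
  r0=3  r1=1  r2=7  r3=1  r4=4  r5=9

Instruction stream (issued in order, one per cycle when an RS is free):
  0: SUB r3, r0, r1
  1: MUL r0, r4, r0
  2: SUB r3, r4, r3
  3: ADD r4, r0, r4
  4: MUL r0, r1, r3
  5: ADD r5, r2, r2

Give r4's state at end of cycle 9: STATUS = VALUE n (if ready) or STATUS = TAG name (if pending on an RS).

  c1: issue SUB r3<-Add1  regs: r0:3,r1:1,r2:7,r3:Add1,r4:4,r5:9
  c2: issue MUL r0<-Mul1  regs: r0:Mul1,r1:1,r2:7,r3:Add1,r4:4,r5:9
  c3: CDB Add1=2; issue SUB r3<-Add1  regs: r0:Mul1,r1:1,r2:7,r3:Add1,r4:4,r5:9
  c4: issue ADD r4<-Add2  regs: r0:Mul1,r1:1,r2:7,r3:Add1,r4:Add2,r5:9
  c5: CDB Add1=2; issue MUL r0<-Mul2  regs: r0:Mul2,r1:1,r2:7,r3:2,r4:Add2,r5:9
  c6: CDB Mul1=12; issue ADD r5<-Add1  regs: r0:Mul2,r1:1,r2:7,r3:2,r4:Add2,r5:Add1
  c7: -  regs: r0:Mul2,r1:1,r2:7,r3:2,r4:Add2,r5:Add1
  c8: CDB Add1=14  regs: r0:Mul2,r1:1,r2:7,r3:2,r4:Add2,r5:14
  c9: CDB Add2=16  regs: r0:Mul2,r1:1,r2:7,r3:2,r4:16,r5:14

STATUS = VALUE 16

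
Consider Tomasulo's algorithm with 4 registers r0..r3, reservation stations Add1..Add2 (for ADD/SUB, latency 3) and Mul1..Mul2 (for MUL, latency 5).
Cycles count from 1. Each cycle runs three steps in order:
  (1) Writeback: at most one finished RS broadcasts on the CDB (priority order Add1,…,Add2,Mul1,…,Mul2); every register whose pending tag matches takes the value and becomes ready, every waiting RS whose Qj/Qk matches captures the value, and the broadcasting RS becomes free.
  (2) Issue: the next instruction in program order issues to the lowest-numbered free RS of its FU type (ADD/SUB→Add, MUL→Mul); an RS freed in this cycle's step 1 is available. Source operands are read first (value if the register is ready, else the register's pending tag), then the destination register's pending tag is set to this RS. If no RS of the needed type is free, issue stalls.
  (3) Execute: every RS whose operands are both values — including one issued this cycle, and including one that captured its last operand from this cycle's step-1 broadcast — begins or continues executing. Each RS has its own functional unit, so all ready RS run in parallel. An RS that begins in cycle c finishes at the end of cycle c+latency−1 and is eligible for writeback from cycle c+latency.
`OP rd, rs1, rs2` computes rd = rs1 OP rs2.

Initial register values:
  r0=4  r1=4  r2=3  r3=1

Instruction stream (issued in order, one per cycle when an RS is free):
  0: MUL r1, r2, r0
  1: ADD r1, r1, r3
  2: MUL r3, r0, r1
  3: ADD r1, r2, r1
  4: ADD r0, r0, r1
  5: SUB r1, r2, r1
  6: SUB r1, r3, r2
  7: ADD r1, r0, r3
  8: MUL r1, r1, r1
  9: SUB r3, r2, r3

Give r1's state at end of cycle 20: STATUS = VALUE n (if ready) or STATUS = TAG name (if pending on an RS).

  c1: issue MUL r1<-Mul1  regs: r0:4,r1:Mul1,r2:3,r3:1
  c2: issue ADD r1<-Add1  regs: r0:4,r1:Add1,r2:3,r3:1
  c3: issue MUL r3<-Mul2  regs: r0:4,r1:Add1,r2:3,r3:Mul2
  c4: issue ADD r1<-Add2  regs: r0:4,r1:Add2,r2:3,r3:Mul2
  c5: stall  regs: r0:4,r1:Add2,r2:3,r3:Mul2
  c6: CDB Mul1=12; stall  regs: r0:4,r1:Add2,r2:3,r3:Mul2
  c7: stall  regs: r0:4,r1:Add2,r2:3,r3:Mul2
  c8: stall  regs: r0:4,r1:Add2,r2:3,r3:Mul2
  c9: CDB Add1=13; issue ADD r0<-Add1  regs: r0:Add1,r1:Add2,r2:3,r3:Mul2
  c10: stall  regs: r0:Add1,r1:Add2,r2:3,r3:Mul2
  c11: stall  regs: r0:Add1,r1:Add2,r2:3,r3:Mul2
  c12: CDB Add2=16; issue SUB r1<-Add2  regs: r0:Add1,r1:Add2,r2:3,r3:Mul2
  c13: stall  regs: r0:Add1,r1:Add2,r2:3,r3:Mul2
  c14: CDB Mul2=52; stall  regs: r0:Add1,r1:Add2,r2:3,r3:52
  c15: CDB Add1=20; issue SUB r1<-Add1  regs: r0:20,r1:Add1,r2:3,r3:52
  c16: CDB Add2=-13; issue ADD r1<-Add2  regs: r0:20,r1:Add2,r2:3,r3:52
  c17: issue MUL r1<-Mul1  regs: r0:20,r1:Mul1,r2:3,r3:52
  c18: CDB Add1=49; issue SUB r3<-Add1  regs: r0:20,r1:Mul1,r2:3,r3:Add1
  c19: CDB Add2=72  regs: r0:20,r1:Mul1,r2:3,r3:Add1
  c20: -  regs: r0:20,r1:Mul1,r2:3,r3:Add1

STATUS = TAG Mul1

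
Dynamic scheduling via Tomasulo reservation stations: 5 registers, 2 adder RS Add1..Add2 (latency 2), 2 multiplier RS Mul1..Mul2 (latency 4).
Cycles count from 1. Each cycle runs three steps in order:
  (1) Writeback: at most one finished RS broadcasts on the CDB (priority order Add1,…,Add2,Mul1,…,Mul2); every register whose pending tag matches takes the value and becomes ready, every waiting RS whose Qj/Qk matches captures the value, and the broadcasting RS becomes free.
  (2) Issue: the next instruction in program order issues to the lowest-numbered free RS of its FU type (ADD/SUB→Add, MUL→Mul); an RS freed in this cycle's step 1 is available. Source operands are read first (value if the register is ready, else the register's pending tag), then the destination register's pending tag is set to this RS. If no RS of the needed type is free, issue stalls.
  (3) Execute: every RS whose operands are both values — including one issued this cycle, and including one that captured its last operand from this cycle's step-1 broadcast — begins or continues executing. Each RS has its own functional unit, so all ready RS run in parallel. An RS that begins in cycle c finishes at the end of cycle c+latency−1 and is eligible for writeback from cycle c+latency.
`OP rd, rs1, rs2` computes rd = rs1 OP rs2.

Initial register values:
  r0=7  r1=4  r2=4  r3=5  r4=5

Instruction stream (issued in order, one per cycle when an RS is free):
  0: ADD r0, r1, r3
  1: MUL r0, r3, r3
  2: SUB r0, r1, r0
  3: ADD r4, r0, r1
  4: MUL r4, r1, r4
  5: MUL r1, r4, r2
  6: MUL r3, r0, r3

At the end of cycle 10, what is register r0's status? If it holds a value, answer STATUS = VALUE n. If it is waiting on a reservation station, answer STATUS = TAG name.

STATUS = VALUE -21

c1: issue ADD r0<-Add1 | r0:Add1,r1:4,r2:4,r3:5,r4:5
c2: issue MUL r0<-Mul1 | r0:Mul1,r1:4,r2:4,r3:5,r4:5
c3: CDB Add1=9; issue SUB r0<-Add1 | r0:Add1,r1:4,r2:4,r3:5,r4:5
c4: issue ADD r4<-Add2 | r0:Add1,r1:4,r2:4,r3:5,r4:Add2
c5: issue MUL r4<-Mul2 | r0:Add1,r1:4,r2:4,r3:5,r4:Mul2
c6: CDB Mul1=25; issue MUL r1<-Mul1 | r0:Add1,r1:Mul1,r2:4,r3:5,r4:Mul2
c7: stall | r0:Add1,r1:Mul1,r2:4,r3:5,r4:Mul2
c8: CDB Add1=-21; stall | r0:-21,r1:Mul1,r2:4,r3:5,r4:Mul2
c9: stall | r0:-21,r1:Mul1,r2:4,r3:5,r4:Mul2
c10: CDB Add2=-17; stall | r0:-21,r1:Mul1,r2:4,r3:5,r4:Mul2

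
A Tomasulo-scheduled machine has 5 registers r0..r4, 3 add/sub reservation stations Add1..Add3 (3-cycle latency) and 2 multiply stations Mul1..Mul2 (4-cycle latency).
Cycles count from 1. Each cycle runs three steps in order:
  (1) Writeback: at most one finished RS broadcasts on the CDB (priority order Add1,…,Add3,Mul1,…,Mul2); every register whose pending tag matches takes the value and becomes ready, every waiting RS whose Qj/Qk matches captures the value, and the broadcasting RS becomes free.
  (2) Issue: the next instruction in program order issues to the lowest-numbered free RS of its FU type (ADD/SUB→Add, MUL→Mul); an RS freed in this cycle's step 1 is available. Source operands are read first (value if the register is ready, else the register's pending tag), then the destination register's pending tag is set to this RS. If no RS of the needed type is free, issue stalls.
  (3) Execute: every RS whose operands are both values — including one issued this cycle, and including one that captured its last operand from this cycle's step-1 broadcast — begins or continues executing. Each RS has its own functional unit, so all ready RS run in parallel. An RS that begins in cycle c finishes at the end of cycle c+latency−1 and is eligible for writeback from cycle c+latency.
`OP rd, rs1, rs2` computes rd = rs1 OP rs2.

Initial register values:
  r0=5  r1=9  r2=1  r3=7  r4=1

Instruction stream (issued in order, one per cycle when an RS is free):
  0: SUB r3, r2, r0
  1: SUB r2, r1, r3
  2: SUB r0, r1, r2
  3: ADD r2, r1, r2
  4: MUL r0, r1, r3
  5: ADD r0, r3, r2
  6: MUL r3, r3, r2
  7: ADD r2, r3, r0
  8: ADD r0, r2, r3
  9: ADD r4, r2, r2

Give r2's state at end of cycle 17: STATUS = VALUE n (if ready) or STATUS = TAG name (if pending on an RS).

cycle 1: issue SUB r3<-Add1 // r0:5,r1:9,r2:1,r3:Add1,r4:1
cycle 2: issue SUB r2<-Add2 // r0:5,r1:9,r2:Add2,r3:Add1,r4:1
cycle 3: issue SUB r0<-Add3 // r0:Add3,r1:9,r2:Add2,r3:Add1,r4:1
cycle 4: CDB Add1=-4; issue ADD r2<-Add1 // r0:Add3,r1:9,r2:Add1,r3:-4,r4:1
cycle 5: issue MUL r0<-Mul1 // r0:Mul1,r1:9,r2:Add1,r3:-4,r4:1
cycle 6: stall // r0:Mul1,r1:9,r2:Add1,r3:-4,r4:1
cycle 7: CDB Add2=13; issue ADD r0<-Add2 // r0:Add2,r1:9,r2:Add1,r3:-4,r4:1
cycle 8: issue MUL r3<-Mul2 // r0:Add2,r1:9,r2:Add1,r3:Mul2,r4:1
cycle 9: CDB Mul1=-36; stall // r0:Add2,r1:9,r2:Add1,r3:Mul2,r4:1
cycle 10: CDB Add1=22; issue ADD r2<-Add1 // r0:Add2,r1:9,r2:Add1,r3:Mul2,r4:1
cycle 11: CDB Add3=-4; issue ADD r0<-Add3 // r0:Add3,r1:9,r2:Add1,r3:Mul2,r4:1
cycle 12: stall // r0:Add3,r1:9,r2:Add1,r3:Mul2,r4:1
cycle 13: CDB Add2=18; issue ADD r4<-Add2 // r0:Add3,r1:9,r2:Add1,r3:Mul2,r4:Add2
cycle 14: CDB Mul2=-88 // r0:Add3,r1:9,r2:Add1,r3:-88,r4:Add2
cycle 15: - // r0:Add3,r1:9,r2:Add1,r3:-88,r4:Add2
cycle 16: - // r0:Add3,r1:9,r2:Add1,r3:-88,r4:Add2
cycle 17: CDB Add1=-70 // r0:Add3,r1:9,r2:-70,r3:-88,r4:Add2

STATUS = VALUE -70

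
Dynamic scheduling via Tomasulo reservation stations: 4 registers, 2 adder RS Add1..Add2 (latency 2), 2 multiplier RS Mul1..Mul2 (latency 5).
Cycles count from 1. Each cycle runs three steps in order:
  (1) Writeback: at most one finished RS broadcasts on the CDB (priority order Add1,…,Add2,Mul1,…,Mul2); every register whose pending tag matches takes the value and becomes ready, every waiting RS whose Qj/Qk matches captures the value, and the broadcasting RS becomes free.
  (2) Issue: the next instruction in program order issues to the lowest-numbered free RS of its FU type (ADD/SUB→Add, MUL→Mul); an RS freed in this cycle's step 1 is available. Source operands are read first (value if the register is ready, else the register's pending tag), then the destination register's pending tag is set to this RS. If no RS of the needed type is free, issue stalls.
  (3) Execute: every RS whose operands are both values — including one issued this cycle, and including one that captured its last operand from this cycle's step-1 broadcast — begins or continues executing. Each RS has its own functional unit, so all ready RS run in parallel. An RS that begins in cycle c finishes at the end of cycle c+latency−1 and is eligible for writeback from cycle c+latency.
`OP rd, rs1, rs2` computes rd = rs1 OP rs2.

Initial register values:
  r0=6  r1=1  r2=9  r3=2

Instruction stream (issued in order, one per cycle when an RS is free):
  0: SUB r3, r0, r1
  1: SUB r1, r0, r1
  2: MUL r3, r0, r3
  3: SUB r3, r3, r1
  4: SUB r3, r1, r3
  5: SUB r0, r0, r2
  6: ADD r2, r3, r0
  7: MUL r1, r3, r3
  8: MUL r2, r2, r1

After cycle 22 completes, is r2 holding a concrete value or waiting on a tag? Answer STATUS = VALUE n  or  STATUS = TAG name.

c1: issue SUB r3<-Add1 | r0:6,r1:1,r2:9,r3:Add1
c2: issue SUB r1<-Add2 | r0:6,r1:Add2,r2:9,r3:Add1
c3: CDB Add1=5; issue MUL r3<-Mul1 | r0:6,r1:Add2,r2:9,r3:Mul1
c4: CDB Add2=5; issue SUB r3<-Add1 | r0:6,r1:5,r2:9,r3:Add1
c5: issue SUB r3<-Add2 | r0:6,r1:5,r2:9,r3:Add2
c6: stall | r0:6,r1:5,r2:9,r3:Add2
c7: stall | r0:6,r1:5,r2:9,r3:Add2
c8: CDB Mul1=30; stall | r0:6,r1:5,r2:9,r3:Add2
c9: stall | r0:6,r1:5,r2:9,r3:Add2
c10: CDB Add1=25; issue SUB r0<-Add1 | r0:Add1,r1:5,r2:9,r3:Add2
c11: stall | r0:Add1,r1:5,r2:9,r3:Add2
c12: CDB Add1=-3; issue ADD r2<-Add1 | r0:-3,r1:5,r2:Add1,r3:Add2
c13: CDB Add2=-20; issue MUL r1<-Mul1 | r0:-3,r1:Mul1,r2:Add1,r3:-20
c14: issue MUL r2<-Mul2 | r0:-3,r1:Mul1,r2:Mul2,r3:-20
c15: CDB Add1=-23 | r0:-3,r1:Mul1,r2:Mul2,r3:-20
c16: - | r0:-3,r1:Mul1,r2:Mul2,r3:-20
c17: - | r0:-3,r1:Mul1,r2:Mul2,r3:-20
c18: CDB Mul1=400 | r0:-3,r1:400,r2:Mul2,r3:-20
c19: - | r0:-3,r1:400,r2:Mul2,r3:-20
c20: - | r0:-3,r1:400,r2:Mul2,r3:-20
c21: - | r0:-3,r1:400,r2:Mul2,r3:-20
c22: - | r0:-3,r1:400,r2:Mul2,r3:-20

STATUS = TAG Mul2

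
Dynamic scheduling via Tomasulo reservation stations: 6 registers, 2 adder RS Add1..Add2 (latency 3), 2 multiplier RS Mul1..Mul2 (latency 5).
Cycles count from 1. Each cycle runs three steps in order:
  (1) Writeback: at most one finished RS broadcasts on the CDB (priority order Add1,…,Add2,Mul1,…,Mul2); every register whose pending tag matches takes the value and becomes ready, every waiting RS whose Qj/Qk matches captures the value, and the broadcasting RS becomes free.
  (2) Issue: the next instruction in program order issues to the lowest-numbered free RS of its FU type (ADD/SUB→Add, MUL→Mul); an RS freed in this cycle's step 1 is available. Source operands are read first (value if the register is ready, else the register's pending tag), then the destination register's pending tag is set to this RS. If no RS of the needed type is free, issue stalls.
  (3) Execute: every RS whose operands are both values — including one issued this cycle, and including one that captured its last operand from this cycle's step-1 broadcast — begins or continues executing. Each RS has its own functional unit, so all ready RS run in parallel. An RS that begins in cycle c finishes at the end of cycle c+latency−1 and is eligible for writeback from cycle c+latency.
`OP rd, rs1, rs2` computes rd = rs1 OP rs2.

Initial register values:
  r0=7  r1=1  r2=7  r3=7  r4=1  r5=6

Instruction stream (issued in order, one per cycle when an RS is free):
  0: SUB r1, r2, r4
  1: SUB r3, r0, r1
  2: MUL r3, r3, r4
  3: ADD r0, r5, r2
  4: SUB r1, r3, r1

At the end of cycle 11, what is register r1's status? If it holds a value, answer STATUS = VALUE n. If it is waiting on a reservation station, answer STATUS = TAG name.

STATUS = TAG Add1

cycle 1: issue SUB r1<-Add1 // r0:7,r1:Add1,r2:7,r3:7,r4:1,r5:6
cycle 2: issue SUB r3<-Add2 // r0:7,r1:Add1,r2:7,r3:Add2,r4:1,r5:6
cycle 3: issue MUL r3<-Mul1 // r0:7,r1:Add1,r2:7,r3:Mul1,r4:1,r5:6
cycle 4: CDB Add1=6; issue ADD r0<-Add1 // r0:Add1,r1:6,r2:7,r3:Mul1,r4:1,r5:6
cycle 5: stall // r0:Add1,r1:6,r2:7,r3:Mul1,r4:1,r5:6
cycle 6: stall // r0:Add1,r1:6,r2:7,r3:Mul1,r4:1,r5:6
cycle 7: CDB Add1=13; issue SUB r1<-Add1 // r0:13,r1:Add1,r2:7,r3:Mul1,r4:1,r5:6
cycle 8: CDB Add2=1 // r0:13,r1:Add1,r2:7,r3:Mul1,r4:1,r5:6
cycle 9: - // r0:13,r1:Add1,r2:7,r3:Mul1,r4:1,r5:6
cycle 10: - // r0:13,r1:Add1,r2:7,r3:Mul1,r4:1,r5:6
cycle 11: - // r0:13,r1:Add1,r2:7,r3:Mul1,r4:1,r5:6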